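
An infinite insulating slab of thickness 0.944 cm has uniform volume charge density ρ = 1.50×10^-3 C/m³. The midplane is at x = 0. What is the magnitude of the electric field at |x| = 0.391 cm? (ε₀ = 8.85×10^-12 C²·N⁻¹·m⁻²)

E = 6.63×10^5 V/m

By symmetry E is perpendicular to the slab. A Gaussian pillbox from −0.391 cm to +0.391 cm (face area A) lies entirely within the slab.
Q_enc = ρ·(2x)·A and flux = 2EA, so 2EA = 2ρxA/ε₀ ⇒ E = |ρ|x/ε₀.
E = (1.50×10^-3)(0.00391)/(8.85×10^-12) = 6.63×10^5 N/C.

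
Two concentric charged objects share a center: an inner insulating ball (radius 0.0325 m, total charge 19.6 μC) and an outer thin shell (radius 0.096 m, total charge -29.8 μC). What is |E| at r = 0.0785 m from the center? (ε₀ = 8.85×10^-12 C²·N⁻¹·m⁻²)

E = 2.86×10^7 N/C

Symmetry ⇒ E = E(r) r̂. Gaussian sphere of radius r = 0.0785 m (between the bodies, 0.0325 m < r < 0.096 m).
Only the inner charge is enclosed; the outer shell contributes nothing inside itself. Q_enc = 19.6 μC = 1.96×10^-5 C.
Applying ∮E·dA = Q_enc/ε₀ with Φ = E(4πr²):
E = |Q_enc|/(4πε₀r²) = (1.96×10^-5)/(4π·8.85×10^-12·(0.0785)²) = 2.86×10^7 N/C.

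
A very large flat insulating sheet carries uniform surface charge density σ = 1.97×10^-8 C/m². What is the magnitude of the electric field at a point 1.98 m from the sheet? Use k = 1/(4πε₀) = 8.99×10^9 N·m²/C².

Choose a cylindrical pillbox piercing the sheet, end faces (area A) parallel to it.
Only the two end caps contribute flux: Φ = 2EA. With Q_enc = σA, Gauss's law gives E = |σ|/(2ε₀).
E = 2πk|σ| = 2π(8.99×10^9)(1.97×10^-8) = 1.11×10^3 N/C.

E = 1.11×10^3 N/C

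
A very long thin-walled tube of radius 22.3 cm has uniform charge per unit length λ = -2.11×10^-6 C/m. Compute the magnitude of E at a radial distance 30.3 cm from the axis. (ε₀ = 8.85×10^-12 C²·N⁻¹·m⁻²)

|E| ≈ 1.25e5 V/m

Take a coaxial cylindrical Gaussian surface of radius r = 30.3 cm and length L (r > 22.3 cm).
The full line charge is enclosed: λ_enc = -2.11×10^-6 C/m.
Gauss's law: E·2πrL = λ_enc L/ε₀.
E = |λ_enc|/(2πε₀r) = (2.11×10^-6)/(2π·8.85×10^-12·0.303) = 1.25×10^5 N/C.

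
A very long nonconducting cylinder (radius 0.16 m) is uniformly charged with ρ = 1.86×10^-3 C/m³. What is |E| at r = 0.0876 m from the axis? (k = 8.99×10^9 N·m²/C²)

Take a coaxial cylindrical Gaussian surface of radius r = 0.0876 m and length L (r < R).
Enclosed charge per unit length: λ_enc = ρ·πr² = (1.86×10^-3)π(0.0876)² = 4.484e-5 C/m.
Since E is radial and uniform over the curved surface, Φ = E·2πrL = Q_enc/ε₀ = λ_enc L/ε₀.
E = 2k|λ_enc|/r = 2(8.99×10^9)(4.484e-5)/(0.0876) = 9.20×10^6 N/C.

E ≈ 9.20e6 N/C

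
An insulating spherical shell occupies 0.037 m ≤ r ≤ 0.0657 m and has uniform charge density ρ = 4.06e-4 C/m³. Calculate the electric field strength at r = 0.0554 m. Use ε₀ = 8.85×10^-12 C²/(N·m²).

Symmetry ⇒ E = E(r) r̂. Gaussian sphere of radius r = 0.0554 m (within the shell material, 0.037 m < r < 0.0657 m).
Only the shell between 0.037 m and r is enclosed: Q_enc = ρ·(4π/3)(r³ − a³) = (4.06×10^-4)·(4π/3)·((0.0554)³ − (0.037)³) = 2.03e-7 C.
Since E is radial and uniform over the Gaussian sphere, Φ = E·4πr² = Q_enc/ε₀.
E = |Q_enc|/(4πε₀r²) = (2.03×10^-7)/(4π·8.85×10^-12·(0.0554)²) = 5.95×10^5 N/C.

5.95×10^5 N/C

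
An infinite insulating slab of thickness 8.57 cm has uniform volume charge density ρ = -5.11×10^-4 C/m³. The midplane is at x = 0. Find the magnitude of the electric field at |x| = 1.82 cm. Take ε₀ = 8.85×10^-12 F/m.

E = 1.05×10^6 N/C

By symmetry E is perpendicular to the slab. A Gaussian pillbox from −1.82 cm to +1.82 cm (face area A) lies entirely within the slab.
Q_enc = ρ·(2x)·A and flux = 2EA, so 2EA = 2ρxA/ε₀ ⇒ E = |ρ|x/ε₀.
E = (5.11e-4)(0.0182)/(8.85×10^-12) = 1.05e6 N/C.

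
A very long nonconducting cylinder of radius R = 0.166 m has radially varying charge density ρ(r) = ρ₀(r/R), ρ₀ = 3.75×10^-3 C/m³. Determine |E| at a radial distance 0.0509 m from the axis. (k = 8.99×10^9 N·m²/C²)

By cylindrical symmetry E is radial; use a coaxial Gaussian cylinder of radius 0.0509 m and length L (r < R).
Integrating ρ over the cross-section to radius r: λ_enc = (2πρ₀/R) ∫₀^r r'^2 dr' = 2πρ₀ r^3/(3·R) = 6.239×10^-6 C/m.
Applying ∮E·dA = Q_enc/ε₀ with the end caps contributing no flux:
E = 2k|λ_enc|/r = 2(8.99×10^9)(6.239×10^-6)/(0.0509) = 2.20×10^6 N/C.

E = 2.20×10^6 N/C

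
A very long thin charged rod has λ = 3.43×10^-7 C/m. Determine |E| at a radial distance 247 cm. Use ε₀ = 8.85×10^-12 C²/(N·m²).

Choose a coaxial cylinder of radius r = 247 cm (arbitrary length L) as the Gaussian surface.
Q_enc = λL, so λ_enc = 3.43e-7 C/m.
Applying ∮E·dA = Q_enc/ε₀ with the end caps contributing no flux:
E = |λ_enc|/(2πε₀r) = (3.43×10^-7)/(2π·8.85×10^-12·2.47) = 2.50e3 N/C.

|E| = 2.50×10^3 N/C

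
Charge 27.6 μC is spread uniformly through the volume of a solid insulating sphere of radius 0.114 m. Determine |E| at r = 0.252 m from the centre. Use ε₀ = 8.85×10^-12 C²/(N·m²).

3.91×10^6 N/C

Take a concentric spherical Gaussian surface of radius r = 0.252 m (r > R, so the entire charge is enclosed).
Q_enc = 27.6 μC = 2.76×10^-5 C.
Since E is radial and uniform over the Gaussian sphere, Φ = E·4πr² = Q_enc/ε₀.
E = |Q_enc|/(4πε₀r²) = (2.76e-5)/(4π·8.85×10^-12·(0.252)²) = 3.91×10^6 N/C.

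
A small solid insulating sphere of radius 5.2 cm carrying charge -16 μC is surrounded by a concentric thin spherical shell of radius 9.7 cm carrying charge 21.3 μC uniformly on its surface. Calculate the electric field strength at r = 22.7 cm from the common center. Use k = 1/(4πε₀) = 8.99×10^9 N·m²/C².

|E| = 9.25e5 N/C

By spherical symmetry E is radial; choose a Gaussian sphere of radius r = 22.7 cm (r > 9.7 cm, enclosing both).
Q_enc = (-16 μC) + (21.3 μC) = 5.30e-6 C.
Since E is radial and uniform over the Gaussian sphere, Φ = E·4πr² = Q_enc/ε₀.
E = k|Q_enc|/r² = (8.99×10^9)(5.30e-6)/(0.227)² = 9.25×10^5 N/C.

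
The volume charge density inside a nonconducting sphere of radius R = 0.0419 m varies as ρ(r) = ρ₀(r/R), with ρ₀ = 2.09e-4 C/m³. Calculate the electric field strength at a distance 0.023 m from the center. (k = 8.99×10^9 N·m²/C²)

|E| ≈ 7.45×10^4 V/m

Use a concentric Gaussian sphere at r = 0.023 m (r < R).
Integrate the density: Q_enc = 4π ∫₀^r ρ₀(r'/R)^1 r'² dr' = 4πρ₀ r^4/(4·R) = 4.385e-9 C.
By Gauss's law, ∮E·dA = E·4πr² = Q_enc/ε₀.
E = k|Q_enc|/r² = (8.99×10^9)(4.385×10^-9)/(0.023)² = 7.45×10^4 N/C.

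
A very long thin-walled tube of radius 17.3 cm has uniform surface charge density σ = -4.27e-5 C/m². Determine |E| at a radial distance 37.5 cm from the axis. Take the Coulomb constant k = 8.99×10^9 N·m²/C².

2.23e6 N/C

By cylindrical symmetry E is radial; use a coaxial Gaussian cylinder of radius 37.5 cm and length L (r > 17.3 cm).
The whole shell is enclosed: λ_enc = σ·2πR = (-4.27×10^-5)·2π·(0.173) = -4.641×10^-5 C/m.
Since E is radial and uniform over the curved surface, Φ = E·2πrL = Q_enc/ε₀ = λ_enc L/ε₀.
E = 2k|λ_enc|/r = 2(8.99×10^9)(4.641×10^-5)/(0.375) = 2.23×10^6 N/C.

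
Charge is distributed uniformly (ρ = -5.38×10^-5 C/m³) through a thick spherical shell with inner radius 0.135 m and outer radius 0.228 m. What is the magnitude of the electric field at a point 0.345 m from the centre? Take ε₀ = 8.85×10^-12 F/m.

|E| = 1.60×10^5 N/C

Symmetry ⇒ E = E(r) r̂. Gaussian sphere of radius r = 0.345 m (r > 0.228 m, enclosing the whole shell).
Q_enc = ρ·(4π/3)(b³ − a³) = (-5.38×10^-5)·(4π/3)·((0.228)³ − (0.135)³) = -2.117×10^-6 C.
Gauss's law: E·4πr² = Q_enc/ε₀.
E = |Q_enc|/(4πε₀r²) = (2.117e-6)/(4π·8.85×10^-12·(0.345)²) = 1.60×10^5 N/C.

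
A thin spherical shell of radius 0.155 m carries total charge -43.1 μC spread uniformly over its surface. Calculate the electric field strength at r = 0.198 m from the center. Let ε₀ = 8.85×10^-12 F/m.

E ≈ 9.89×10^6 N/C

Use a concentric Gaussian sphere at r = 0.198 m (r > 0.155 m).
The entire shell is enclosed: Q_enc = -4.31e-5 C.
Applying ∮E·dA = Q_enc/ε₀ with Φ = E(4πr²):
E = |Q_enc|/(4πε₀r²) = (4.31×10^-5)/(4π·8.85×10^-12·(0.198)²) = 9.89×10^6 N/C.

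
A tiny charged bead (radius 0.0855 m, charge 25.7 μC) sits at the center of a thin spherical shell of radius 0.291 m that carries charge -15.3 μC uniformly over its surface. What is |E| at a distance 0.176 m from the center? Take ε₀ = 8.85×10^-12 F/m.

Use a concentric Gaussian sphere at r = 0.176 m (between the bodies, 0.0855 m < r < 0.291 m).
Only the inner charge is enclosed; the outer shell contributes nothing inside itself. Q_enc = 25.7 μC = 2.57×10^-5 C.
Since E is radial and uniform over the Gaussian sphere, Φ = E·4πr² = Q_enc/ε₀.
E = |Q_enc|/(4πε₀r²) = (2.57×10^-5)/(4π·8.85×10^-12·(0.176)²) = 7.46×10^6 N/C.

7.46×10^6 N/C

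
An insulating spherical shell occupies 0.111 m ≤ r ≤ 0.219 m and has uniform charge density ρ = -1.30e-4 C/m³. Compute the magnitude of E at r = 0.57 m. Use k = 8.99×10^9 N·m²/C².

Use a concentric Gaussian sphere at r = 0.57 m (r > 0.219 m, enclosing the whole shell).
Q_enc = ρ·(4π/3)(b³ − a³) = (-1.30×10^-4)·(4π/3)·((0.219)³ − (0.111)³) = -4.975e-6 C.
Gauss's law: E·4πr² = Q_enc/ε₀.
E = k|Q_enc|/r² = (8.99×10^9)(4.975×10^-6)/(0.57)² = 1.38e5 N/C.

1.38×10^5 V/m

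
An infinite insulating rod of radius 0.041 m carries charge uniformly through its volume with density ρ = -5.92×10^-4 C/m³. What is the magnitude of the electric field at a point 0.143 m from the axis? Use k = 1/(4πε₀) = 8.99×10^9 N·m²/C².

Choose a coaxial cylinder of radius r = 0.143 m (arbitrary length L) as the Gaussian surface (r > 0.041 m, full cross-section enclosed).
λ_enc = ρ·πR² = (-5.92e-4)π(0.041)² = -3.126×10^-6 C/m.
By Gauss's law (flux through the curved wall only), E·2πrL = λ_enc L/ε₀.
E = 2k|λ_enc|/r = 2(8.99×10^9)(3.126×10^-6)/(0.143) = 3.93e5 N/C.

|E| = 3.93×10^5 V/m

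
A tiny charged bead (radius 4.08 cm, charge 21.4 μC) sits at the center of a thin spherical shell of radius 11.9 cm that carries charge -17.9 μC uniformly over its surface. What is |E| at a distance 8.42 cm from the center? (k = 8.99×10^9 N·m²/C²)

|E| = 2.71×10^7 V/m

Symmetry ⇒ E = E(r) r̂. Gaussian sphere of radius r = 8.42 cm (between the bodies, 4.08 cm < r < 11.9 cm).
Only the inner charge is enclosed; the outer shell contributes nothing inside itself. Q_enc = 21.4 μC = 2.14×10^-5 C.
Gauss's law: E·4πr² = Q_enc/ε₀.
E = k|Q_enc|/r² = (8.99×10^9)(2.14e-5)/(0.0842)² = 2.71e7 N/C.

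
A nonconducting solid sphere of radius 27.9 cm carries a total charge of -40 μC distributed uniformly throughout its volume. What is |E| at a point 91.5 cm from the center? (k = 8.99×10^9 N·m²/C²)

Take a concentric spherical Gaussian surface of radius r = 91.5 cm (r > R, so the entire charge is enclosed).
Q_enc = -40 μC = -4.00×10^-5 C.
Applying ∮E·dA = Q_enc/ε₀ with Φ = E(4πr²):
E = k|Q_enc|/r² = (8.99×10^9)(4.00×10^-5)/(0.915)² = 4.30×10^5 N/C.

E = 4.30e5 N/C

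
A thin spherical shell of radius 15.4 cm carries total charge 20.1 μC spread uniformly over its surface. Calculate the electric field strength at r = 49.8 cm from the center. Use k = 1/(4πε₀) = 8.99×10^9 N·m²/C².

Symmetry ⇒ E = E(r) r̂. Gaussian sphere of radius r = 49.8 cm (r > 15.4 cm).
The entire shell is enclosed: Q_enc = 2.01×10^-5 C.
Gauss's law: E·4πr² = Q_enc/ε₀.
E = k|Q_enc|/r² = (8.99×10^9)(2.01e-5)/(0.498)² = 7.29×10^5 N/C.

7.29×10^5 V/m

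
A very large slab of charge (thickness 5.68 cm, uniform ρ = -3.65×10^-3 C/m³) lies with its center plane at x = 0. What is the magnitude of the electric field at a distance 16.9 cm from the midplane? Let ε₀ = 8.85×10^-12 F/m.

|E| ≈ 1.17×10^7 N/C

The point |x| = 16.9 cm lies outside the slab (half-thickness 0.0284 m). A symmetric pillbox spanning the full slab encloses Q_enc = ρ·d·A.
Flux = 2EA ⇒ E = |ρ|d/(2ε₀), independent of distance outside.
E = (3.65×10^-3)(0.0568)/(2·8.85×10^-12) = 1.17e7 N/C.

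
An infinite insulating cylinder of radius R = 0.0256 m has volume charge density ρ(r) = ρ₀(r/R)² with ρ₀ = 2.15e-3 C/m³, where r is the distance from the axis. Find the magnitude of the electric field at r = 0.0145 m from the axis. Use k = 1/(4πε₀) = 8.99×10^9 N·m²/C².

E ≈ 2.82e5 V/m

Choose a coaxial cylinder of radius r = 0.0145 m (arbitrary length L) as the Gaussian surface (r < R).
Integrating ρ over the cross-section to radius r: λ_enc = (2πρ₀/R²) ∫₀^r r'^3 dr' = 2πρ₀ r^4/(4·R²) = 2.278×10^-7 C/m.
Applying ∮E·dA = Q_enc/ε₀ with the end caps contributing no flux:
E = 2k|λ_enc|/r = 2(8.99×10^9)(2.278×10^-7)/(0.0145) = 2.82×10^5 N/C.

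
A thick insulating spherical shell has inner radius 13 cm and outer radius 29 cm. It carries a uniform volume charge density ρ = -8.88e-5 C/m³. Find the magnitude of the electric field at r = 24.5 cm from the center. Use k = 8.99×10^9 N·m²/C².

|E| = 6.97×10^5 V/m

By spherical symmetry E is radial; choose a Gaussian sphere of radius r = 24.5 cm (within the shell material, 13 cm < r < 29 cm).
Only the shell between 13 cm and r is enclosed: Q_enc = ρ·(4π/3)(r³ − a³) = (-8.88×10^-5)·(4π/3)·((0.245)³ − (0.13)³) = -4.653×10^-6 C.
Gauss's law: E·4πr² = Q_enc/ε₀.
E = k|Q_enc|/r² = (8.99×10^9)(4.653e-6)/(0.245)² = 6.97e5 N/C.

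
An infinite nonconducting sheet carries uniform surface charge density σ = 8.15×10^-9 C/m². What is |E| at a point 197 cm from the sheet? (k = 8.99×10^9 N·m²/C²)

|E| ≈ 460 V/m

By planar symmetry E is perpendicular to the sheet and uniform; use a Gaussian pillbox with flat faces of area A on each side of the sheet.
Only the two end caps contribute flux: Φ = 2EA. With Q_enc = σA, Gauss's law gives E = |σ|/(2ε₀).
E = 2πk|σ| = 2π(8.99×10^9)(8.15e-9) = 460 N/C.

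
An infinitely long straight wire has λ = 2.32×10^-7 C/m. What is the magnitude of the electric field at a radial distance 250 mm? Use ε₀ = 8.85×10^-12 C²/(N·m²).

|E| ≈ 1.67×10^4 N/C

Coaxial Gaussian cylinder, radius r = 250 mm, length L.
Q_enc = λL, so λ_enc = 2.32e-7 C/m.
Since E is radial and uniform over the curved surface, Φ = E·2πrL = Q_enc/ε₀ = λ_enc L/ε₀.
E = |λ_enc|/(2πε₀r) = (2.32×10^-7)/(2π·8.85×10^-12·0.25) = 1.67e4 N/C.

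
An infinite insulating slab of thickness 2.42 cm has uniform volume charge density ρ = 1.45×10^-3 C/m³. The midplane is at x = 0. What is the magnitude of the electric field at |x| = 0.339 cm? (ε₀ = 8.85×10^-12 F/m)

|E| = 5.55e5 V/m

By symmetry E is perpendicular to the slab. A Gaussian pillbox from −0.339 cm to +0.339 cm (face area A) lies entirely within the slab.
Q_enc = ρ·(2x)·A and flux = 2EA, so 2EA = 2ρxA/ε₀ ⇒ E = |ρ|x/ε₀.
E = (1.45e-3)(0.00339)/(8.85×10^-12) = 5.55×10^5 N/C.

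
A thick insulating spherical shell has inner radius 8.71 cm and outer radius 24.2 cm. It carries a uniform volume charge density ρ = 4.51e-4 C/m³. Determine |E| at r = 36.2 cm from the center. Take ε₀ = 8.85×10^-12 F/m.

E = 1.75e6 N/C

Use a concentric Gaussian sphere at r = 36.2 cm (r > 24.2 cm, enclosing the whole shell).
Q_enc = ρ·(4π/3)(b³ − a³) = (4.51×10^-4)·(4π/3)·((0.242)³ − (0.0871)³) = 2.553×10^-5 C.
Since E is radial and uniform over the Gaussian sphere, Φ = E·4πr² = Q_enc/ε₀.
E = |Q_enc|/(4πε₀r²) = (2.553×10^-5)/(4π·8.85×10^-12·(0.362)²) = 1.75×10^6 N/C.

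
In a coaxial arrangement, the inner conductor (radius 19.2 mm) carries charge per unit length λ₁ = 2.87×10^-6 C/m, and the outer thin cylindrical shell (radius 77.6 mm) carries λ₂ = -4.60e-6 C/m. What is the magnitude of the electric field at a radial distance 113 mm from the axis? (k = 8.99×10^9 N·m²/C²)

2.75×10^5 N/C

Take a coaxial cylindrical Gaussian surface of radius r = 113 mm and length L (r > 77.6 mm, enclosing both).
λ_enc = λ₁ + λ₂ = (2.87×10^-6) + (-4.60×10^-6) = -1.73×10^-6 C/m.
Applying ∮E·dA = Q_enc/ε₀ with the end caps contributing no flux:
E = 2k|λ_enc|/r = 2(8.99×10^9)(1.73×10^-6)/(0.113) = 2.75×10^5 N/C.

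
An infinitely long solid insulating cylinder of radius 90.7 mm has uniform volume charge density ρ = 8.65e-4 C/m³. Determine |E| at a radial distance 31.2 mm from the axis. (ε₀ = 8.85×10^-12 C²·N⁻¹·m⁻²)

|E| = 1.52e6 V/m

Take a coaxial cylindrical Gaussian surface of radius r = 31.2 mm and length L (r < R).
Charge inside radius r per length L is ρ·πr²·L, so λ_enc = ρπr² = 2.645×10^-6 C/m.
Since E is radial and uniform over the curved surface, Φ = E·2πrL = Q_enc/ε₀ = λ_enc L/ε₀.
E = |λ_enc|/(2πε₀r) = (2.645×10^-6)/(2π·8.85×10^-12·0.0312) = 1.52×10^6 N/C.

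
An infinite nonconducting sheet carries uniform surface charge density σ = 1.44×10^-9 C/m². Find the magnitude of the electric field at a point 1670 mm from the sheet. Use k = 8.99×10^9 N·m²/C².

Choose a cylindrical pillbox piercing the sheet, end faces (area A) parallel to it.
Flux Φ = 2EA and Q_enc = σA, so 2EA = σA/ε₀ ⇒ E = |σ|/(2ε₀), independent of distance.
E = 2πk|σ| = 2π(8.99×10^9)(1.44×10^-9) = 81.3 N/C.

81.3 V/m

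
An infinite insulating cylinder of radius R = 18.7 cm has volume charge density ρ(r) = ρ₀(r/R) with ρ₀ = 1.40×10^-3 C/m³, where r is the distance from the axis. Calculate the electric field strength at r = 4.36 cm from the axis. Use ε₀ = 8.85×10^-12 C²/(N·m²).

By cylindrical symmetry E is radial; use a coaxial Gaussian cylinder of radius 4.36 cm and length L (r < R).
Integrating ρ over the cross-section to radius r: λ_enc = (2πρ₀/R) ∫₀^r r'^2 dr' = 2πρ₀ r^3/(3·R) = 1.30×10^-6 C/m.
By Gauss's law (flux through the curved wall only), E·2πrL = λ_enc L/ε₀.
E = |λ_enc|/(2πε₀r) = (1.30×10^-6)/(2π·8.85×10^-12·0.0436) = 5.36×10^5 N/C.

|E| ≈ 5.36×10^5 N/C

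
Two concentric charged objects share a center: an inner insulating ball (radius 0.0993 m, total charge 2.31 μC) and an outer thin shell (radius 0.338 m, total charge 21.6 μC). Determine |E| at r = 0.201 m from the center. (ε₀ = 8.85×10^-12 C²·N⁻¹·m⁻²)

Symmetry ⇒ E = E(r) r̂. Gaussian sphere of radius r = 0.201 m (between the bodies, 0.0993 m < r < 0.338 m).
Only the inner charge is enclosed; the outer shell contributes nothing inside itself. Q_enc = 2.31 μC = 2.31×10^-6 C.
By Gauss's law, ∮E·dA = E·4πr² = Q_enc/ε₀.
E = |Q_enc|/(4πε₀r²) = (2.31×10^-6)/(4π·8.85×10^-12·(0.201)²) = 5.14e5 N/C.

5.14e5 N/C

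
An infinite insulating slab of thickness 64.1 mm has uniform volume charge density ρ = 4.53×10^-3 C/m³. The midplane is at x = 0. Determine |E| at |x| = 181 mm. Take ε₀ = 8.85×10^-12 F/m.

E ≈ 1.64×10^7 N/C

The point |x| = 181 mm lies outside the slab (half-thickness 0.03205 m). A symmetric pillbox spanning the full slab encloses Q_enc = ρ·d·A.
Flux = 2EA ⇒ E = |ρ|d/(2ε₀), independent of distance outside.
E = (4.53×10^-3)(0.0641)/(2·8.85×10^-12) = 1.64×10^7 N/C.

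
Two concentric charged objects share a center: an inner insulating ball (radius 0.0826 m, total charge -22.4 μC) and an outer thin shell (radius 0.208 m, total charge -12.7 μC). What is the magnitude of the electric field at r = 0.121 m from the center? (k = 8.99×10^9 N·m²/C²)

|E| ≈ 1.38e7 N/C

Symmetry ⇒ E = E(r) r̂. Gaussian sphere of radius r = 0.121 m (between the bodies, 0.0826 m < r < 0.208 m).
The shell at 0.208 m lies outside the Gaussian surface, so Q_enc = -22.4 μC = -2.24e-5 C.
Gauss's law: E·4πr² = Q_enc/ε₀.
E = k|Q_enc|/r² = (8.99×10^9)(2.24e-5)/(0.121)² = 1.38×10^7 N/C.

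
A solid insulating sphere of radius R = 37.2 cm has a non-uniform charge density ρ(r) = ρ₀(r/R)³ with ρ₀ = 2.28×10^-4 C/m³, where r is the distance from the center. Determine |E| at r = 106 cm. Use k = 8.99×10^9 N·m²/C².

Take a concentric spherical Gaussian surface of radius r = 106 cm (r > R, all charge enclosed).
Q_enc = 4π ∫₀^R ρ₀(r'/R)^3 r'² dr' = 4πρ₀R³/6 = 2.458×10^-5 C.
By Gauss's law, ∮E·dA = E·4πr² = Q_enc/ε₀.
E = k|Q_enc|/r² = (8.99×10^9)(2.458×10^-5)/(1.06)² = 1.97×10^5 N/C.

E = 1.97×10^5 N/C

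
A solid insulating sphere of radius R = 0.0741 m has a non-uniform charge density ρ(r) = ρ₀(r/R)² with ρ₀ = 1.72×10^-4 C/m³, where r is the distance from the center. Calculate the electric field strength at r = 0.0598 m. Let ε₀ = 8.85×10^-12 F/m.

Take a concentric spherical Gaussian surface of radius r = 0.0598 m (r < R).
Q_enc = ∫₀^r ρ(r')·4πr'² dr' = (4πρ₀/R²) ∫₀^r r'^4 dr' = 4πρ₀ r^5/(5·R²) = 6.021×10^-8 C.
Since E is radial and uniform over the Gaussian sphere, Φ = E·4πr² = Q_enc/ε₀.
E = |Q_enc|/(4πε₀r²) = (6.021×10^-8)/(4π·8.85×10^-12·(0.0598)²) = 1.51×10^5 N/C.

E = 1.51×10^5 V/m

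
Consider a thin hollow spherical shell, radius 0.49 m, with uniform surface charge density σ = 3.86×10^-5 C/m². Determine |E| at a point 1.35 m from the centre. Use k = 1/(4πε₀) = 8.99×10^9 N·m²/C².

Use a concentric Gaussian sphere at r = 1.35 m (r > 0.49 m).
The entire shell is enclosed: Q_enc = σ·4πR² = (3.86e-5)·4π·(0.49)² = 1.165×10^-4 C.
Applying ∮E·dA = Q_enc/ε₀ with Φ = E(4πr²):
E = k|Q_enc|/r² = (8.99×10^9)(1.165×10^-4)/(1.35)² = 5.74×10^5 N/C.

E = 5.74×10^5 N/C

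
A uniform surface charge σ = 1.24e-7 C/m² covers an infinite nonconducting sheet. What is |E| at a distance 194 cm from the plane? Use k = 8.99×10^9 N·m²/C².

The symmetry is planar: E is normal to the sheet and the same magnitude on both sides. Take a pillbox straddling the sheet with end-cap area A.
Flux Φ = 2EA and Q_enc = σA, so 2EA = σA/ε₀ ⇒ E = |σ|/(2ε₀), independent of distance.
E = 2πk|σ| = 2π(8.99×10^9)(1.24×10^-7) = 7.00×10^3 N/C.

|E| ≈ 7.00e3 N/C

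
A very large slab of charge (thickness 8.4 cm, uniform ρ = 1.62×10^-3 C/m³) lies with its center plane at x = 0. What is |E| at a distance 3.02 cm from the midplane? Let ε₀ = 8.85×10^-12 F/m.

5.53e6 V/m

By symmetry E is perpendicular to the slab. A Gaussian pillbox from −3.02 cm to +3.02 cm (face area A) lies entirely within the slab.
Q_enc = ρ·(2x)·A and flux = 2EA, so 2EA = 2ρxA/ε₀ ⇒ E = |ρ|x/ε₀.
E = (1.62e-3)(0.0302)/(8.85×10^-12) = 5.53×10^6 N/C.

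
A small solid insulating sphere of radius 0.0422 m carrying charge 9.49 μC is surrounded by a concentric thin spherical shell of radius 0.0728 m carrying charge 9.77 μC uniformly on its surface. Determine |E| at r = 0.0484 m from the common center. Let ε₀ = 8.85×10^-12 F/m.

By spherical symmetry E is radial; choose a Gaussian sphere of radius r = 0.0484 m (between the bodies, 0.0422 m < r < 0.0728 m).
Only the inner charge is enclosed; the outer shell contributes nothing inside itself. Q_enc = 9.49 μC = 9.49e-6 C.
Gauss's law: E·4πr² = Q_enc/ε₀.
E = |Q_enc|/(4πε₀r²) = (9.49e-6)/(4π·8.85×10^-12·(0.0484)²) = 3.64e7 N/C.

3.64×10^7 N/C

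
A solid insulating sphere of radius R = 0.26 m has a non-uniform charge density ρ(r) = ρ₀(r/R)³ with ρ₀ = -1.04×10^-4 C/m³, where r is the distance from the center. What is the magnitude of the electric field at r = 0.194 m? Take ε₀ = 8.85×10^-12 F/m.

|E| ≈ 1.58e5 V/m

By spherical symmetry E is radial; choose a Gaussian sphere of radius r = 0.194 m (r < R).
Q_enc = ∫₀^r ρ(r')·4πr'² dr' = (4πρ₀/R³) ∫₀^r r'^5 dr' = 4πρ₀ r^6/(6·R³) = -6.607e-7 C.
Applying ∮E·dA = Q_enc/ε₀ with Φ = E(4πr²):
E = |Q_enc|/(4πε₀r²) = (6.607×10^-7)/(4π·8.85×10^-12·(0.194)²) = 1.58×10^5 N/C.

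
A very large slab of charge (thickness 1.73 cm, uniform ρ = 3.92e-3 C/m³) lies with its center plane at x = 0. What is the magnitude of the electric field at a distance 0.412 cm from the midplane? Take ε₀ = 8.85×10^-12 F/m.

E ≈ 1.82e6 N/C

By symmetry E is perpendicular to the slab. A Gaussian pillbox from −0.412 cm to +0.412 cm (face area A) lies entirely within the slab.
Q_enc = ρ·(2x)·A and flux = 2EA, so 2EA = 2ρxA/ε₀ ⇒ E = |ρ|x/ε₀.
E = (3.92e-3)(0.00412)/(8.85×10^-12) = 1.82×10^6 N/C.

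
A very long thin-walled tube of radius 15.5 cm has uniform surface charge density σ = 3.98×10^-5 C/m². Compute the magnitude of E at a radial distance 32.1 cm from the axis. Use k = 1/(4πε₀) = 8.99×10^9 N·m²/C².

Coaxial Gaussian cylinder, radius r = 32.1 cm, length L (r > 15.5 cm).
The whole shell is enclosed: λ_enc = σ·2πR = (3.98×10^-5)·2π·(0.155) = 3.876×10^-5 C/m.
Applying ∮E·dA = Q_enc/ε₀ with the end caps contributing no flux:
E = 2k|λ_enc|/r = 2(8.99×10^9)(3.876×10^-5)/(0.321) = 2.17×10^6 N/C.

|E| = 2.17e6 V/m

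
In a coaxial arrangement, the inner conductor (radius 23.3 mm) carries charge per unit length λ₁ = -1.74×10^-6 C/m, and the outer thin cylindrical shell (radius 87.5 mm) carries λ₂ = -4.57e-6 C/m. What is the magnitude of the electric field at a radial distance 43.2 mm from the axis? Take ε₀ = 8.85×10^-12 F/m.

Choose a coaxial cylinder of radius r = 43.2 mm (arbitrary length L) as the Gaussian surface (between the conductors, 23.3 mm < r < 87.5 mm).
Only the inner wire is enclosed; the outer shell contributes nothing inside itself. λ_enc = λ₁ = -1.74e-6 C/m.
Gauss's law: E·2πrL = λ_enc L/ε₀.
E = |λ_enc|/(2πε₀r) = (1.74e-6)/(2π·8.85×10^-12·0.0432) = 7.24×10^5 N/C.

7.24e5 V/m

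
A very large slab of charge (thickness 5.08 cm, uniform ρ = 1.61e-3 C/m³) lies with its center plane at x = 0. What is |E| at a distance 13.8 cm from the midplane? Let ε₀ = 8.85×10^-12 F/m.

The point |x| = 13.8 cm lies outside the slab (half-thickness 0.0254 m). A symmetric pillbox spanning the full slab encloses Q_enc = ρ·d·A.
Flux = 2EA ⇒ E = |ρ|d/(2ε₀), independent of distance outside.
E = (1.61e-3)(0.0508)/(2·8.85×10^-12) = 4.62×10^6 N/C.

|E| ≈ 4.62×10^6 N/C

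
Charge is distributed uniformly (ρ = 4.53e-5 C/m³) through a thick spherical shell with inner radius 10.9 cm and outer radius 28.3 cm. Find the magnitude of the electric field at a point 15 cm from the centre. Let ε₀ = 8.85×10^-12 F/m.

Take a concentric spherical Gaussian surface of radius r = 15 cm (within the shell material, 10.9 cm < r < 28.3 cm).
Only the shell between 10.9 cm and r is enclosed: Q_enc = ρ·(4π/3)(r³ − a³) = (4.53×10^-5)·(4π/3)·((0.15)³ − (0.109)³) = 3.947×10^-7 C.
Applying ∮E·dA = Q_enc/ε₀ with Φ = E(4πr²):
E = |Q_enc|/(4πε₀r²) = (3.947×10^-7)/(4π·8.85×10^-12·(0.15)²) = 1.58×10^5 N/C.

E ≈ 1.58×10^5 N/C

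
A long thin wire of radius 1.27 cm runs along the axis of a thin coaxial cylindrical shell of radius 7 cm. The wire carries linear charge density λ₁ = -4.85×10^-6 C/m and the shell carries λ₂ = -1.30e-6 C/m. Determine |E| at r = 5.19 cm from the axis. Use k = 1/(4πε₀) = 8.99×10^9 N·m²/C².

E = 1.68×10^6 V/m

By cylindrical symmetry E is radial; use a coaxial Gaussian cylinder of radius 5.19 cm and length L (between the conductors, 1.27 cm < r < 7 cm).
The shell at 7 cm lies outside the Gaussian surface, so λ_enc = λ₁ = -4.85×10^-6 C/m.
Since E is radial and uniform over the curved surface, Φ = E·2πrL = Q_enc/ε₀ = λ_enc L/ε₀.
E = 2k|λ_enc|/r = 2(8.99×10^9)(4.85×10^-6)/(0.0519) = 1.68×10^6 N/C.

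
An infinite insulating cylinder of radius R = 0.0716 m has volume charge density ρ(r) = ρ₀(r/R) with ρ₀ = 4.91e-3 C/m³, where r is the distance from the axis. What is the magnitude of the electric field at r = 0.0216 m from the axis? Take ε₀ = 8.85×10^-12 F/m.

|E| ≈ 1.21×10^6 N/C

Coaxial Gaussian cylinder, radius r = 0.0216 m, length L (r < R).
λ_enc = ∫₀^r ρ(r')·2πr' dr' = (2πρ₀/R)·r^3/3 = 1.447×10^-6 C/m.
By Gauss's law (flux through the curved wall only), E·2πrL = λ_enc L/ε₀.
E = |λ_enc|/(2πε₀r) = (1.447×10^-6)/(2π·8.85×10^-12·0.0216) = 1.21×10^6 N/C.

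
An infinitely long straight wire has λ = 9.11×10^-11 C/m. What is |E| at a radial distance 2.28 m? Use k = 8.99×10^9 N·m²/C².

Take a coaxial cylindrical Gaussian surface of radius r = 2.28 m and length L.
Q_enc = λL, so λ_enc = 9.11e-11 C/m.
Since E is radial and uniform over the curved surface, Φ = E·2πrL = Q_enc/ε₀ = λ_enc L/ε₀.
E = 2k|λ_enc|/r = 2(8.99×10^9)(9.11×10^-11)/(2.28) = 0.718 N/C.

|E| ≈ 0.718 V/m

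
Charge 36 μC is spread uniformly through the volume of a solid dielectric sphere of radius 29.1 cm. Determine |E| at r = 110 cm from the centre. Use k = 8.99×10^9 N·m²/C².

Take a concentric spherical Gaussian surface of radius r = 110 cm (r > R, so the entire charge is enclosed).
Q_enc = 36 μC = 3.60×10^-5 C.
Gauss's law: E·4πr² = Q_enc/ε₀.
E = k|Q_enc|/r² = (8.99×10^9)(3.60×10^-5)/(1.1)² = 2.67×10^5 N/C.

|E| = 2.67×10^5 N/C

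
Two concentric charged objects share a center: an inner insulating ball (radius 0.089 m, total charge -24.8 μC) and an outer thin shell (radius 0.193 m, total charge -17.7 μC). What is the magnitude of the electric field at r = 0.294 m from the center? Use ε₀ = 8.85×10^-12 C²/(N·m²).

Take a concentric spherical Gaussian surface of radius r = 0.294 m (r > 0.193 m, enclosing both).
Q_enc = (-24.8 μC) + (-17.7 μC) = -4.25e-5 C.
By Gauss's law, ∮E·dA = E·4πr² = Q_enc/ε₀.
E = |Q_enc|/(4πε₀r²) = (4.25e-5)/(4π·8.85×10^-12·(0.294)²) = 4.42e6 N/C.

E ≈ 4.42×10^6 V/m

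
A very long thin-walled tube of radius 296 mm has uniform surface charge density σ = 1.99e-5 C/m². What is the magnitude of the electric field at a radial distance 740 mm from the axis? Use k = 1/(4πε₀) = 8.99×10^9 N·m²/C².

8.99e5 N/C

By cylindrical symmetry E is radial; use a coaxial Gaussian cylinder of radius 740 mm and length L (r > 296 mm).
The whole shell is enclosed: λ_enc = σ·2πR = (1.99×10^-5)·2π·(0.296) = 3.701×10^-5 C/m.
Since E is radial and uniform over the curved surface, Φ = E·2πrL = Q_enc/ε₀ = λ_enc L/ε₀.
E = 2k|λ_enc|/r = 2(8.99×10^9)(3.701×10^-5)/(0.74) = 8.99e5 N/C.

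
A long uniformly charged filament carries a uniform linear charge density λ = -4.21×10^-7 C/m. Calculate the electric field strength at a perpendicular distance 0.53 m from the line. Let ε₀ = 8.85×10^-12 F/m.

|E| ≈ 1.43×10^4 N/C

By cylindrical symmetry E is radial; use a coaxial Gaussian cylinder of radius 0.53 m and length L.
Q_enc = λL, so λ_enc = -4.21×10^-7 C/m.
Since E is radial and uniform over the curved surface, Φ = E·2πrL = Q_enc/ε₀ = λ_enc L/ε₀.
E = |λ_enc|/(2πε₀r) = (4.21×10^-7)/(2π·8.85×10^-12·0.53) = 1.43e4 N/C.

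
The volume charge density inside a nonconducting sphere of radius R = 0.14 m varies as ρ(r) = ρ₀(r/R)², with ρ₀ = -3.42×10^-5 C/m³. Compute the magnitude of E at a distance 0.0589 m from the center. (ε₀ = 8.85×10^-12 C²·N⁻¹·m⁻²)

8.06×10^3 N/C

By spherical symmetry E is radial; choose a Gaussian sphere of radius r = 0.0589 m (r < R).
Integrate the density: Q_enc = 4π ∫₀^r ρ₀(r'/R)^2 r'² dr' = 4πρ₀ r^5/(5·R²) = -3.109×10^-9 C.
Since E is radial and uniform over the Gaussian sphere, Φ = E·4πr² = Q_enc/ε₀.
E = |Q_enc|/(4πε₀r²) = (3.109×10^-9)/(4π·8.85×10^-12·(0.0589)²) = 8.06×10^3 N/C.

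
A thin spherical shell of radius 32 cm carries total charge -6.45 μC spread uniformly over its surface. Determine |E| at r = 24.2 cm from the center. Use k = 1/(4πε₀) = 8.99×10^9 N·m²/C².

E = 0 (no enclosed charge)

Use a concentric Gaussian sphere at r = 24.2 cm (inside the shell, r < 32 cm).
No charge lies within this surface, so Q_enc = 0 and Gauss's law gives E·4πr² = 0 ⇒ E = 0.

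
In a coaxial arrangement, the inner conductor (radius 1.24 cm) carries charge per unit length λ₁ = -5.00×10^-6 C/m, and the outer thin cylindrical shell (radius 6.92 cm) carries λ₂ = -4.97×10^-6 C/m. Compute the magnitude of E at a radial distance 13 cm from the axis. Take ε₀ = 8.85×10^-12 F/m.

Choose a coaxial cylinder of radius r = 13 cm (arbitrary length L) as the Gaussian surface (r > 6.92 cm, enclosing both).
λ_enc = λ₁ + λ₂ = (-5.00e-6) + (-4.97e-6) = -9.97×10^-6 C/m.
Since E is radial and uniform over the curved surface, Φ = E·2πrL = Q_enc/ε₀ = λ_enc L/ε₀.
E = |λ_enc|/(2πε₀r) = (9.97e-6)/(2π·8.85×10^-12·0.13) = 1.38×10^6 N/C.

E ≈ 1.38×10^6 V/m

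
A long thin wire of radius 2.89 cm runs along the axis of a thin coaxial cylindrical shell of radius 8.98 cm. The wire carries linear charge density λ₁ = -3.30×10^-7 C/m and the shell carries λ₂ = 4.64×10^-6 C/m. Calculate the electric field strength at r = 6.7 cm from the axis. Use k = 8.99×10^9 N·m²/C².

Take a coaxial cylindrical Gaussian surface of radius r = 6.7 cm and length L (between the conductors, 2.89 cm < r < 8.98 cm).
The shell at 8.98 cm lies outside the Gaussian surface, so λ_enc = λ₁ = -3.30×10^-7 C/m.
Applying ∮E·dA = Q_enc/ε₀ with the end caps contributing no flux:
E = 2k|λ_enc|/r = 2(8.99×10^9)(3.30e-7)/(0.067) = 8.86e4 N/C.

E = 8.86×10^4 N/C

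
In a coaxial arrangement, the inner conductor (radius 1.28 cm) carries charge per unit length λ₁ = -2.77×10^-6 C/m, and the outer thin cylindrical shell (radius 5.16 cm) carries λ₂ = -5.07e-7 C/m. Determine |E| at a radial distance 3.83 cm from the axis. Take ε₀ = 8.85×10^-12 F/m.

Choose a coaxial cylinder of radius r = 3.83 cm (arbitrary length L) as the Gaussian surface (between the conductors, 1.28 cm < r < 5.16 cm).
The shell at 5.16 cm lies outside the Gaussian surface, so λ_enc = λ₁ = -2.77×10^-6 C/m.
Applying ∮E·dA = Q_enc/ε₀ with the end caps contributing no flux:
E = |λ_enc|/(2πε₀r) = (2.77×10^-6)/(2π·8.85×10^-12·0.0383) = 1.30×10^6 N/C.

E ≈ 1.30×10^6 N/C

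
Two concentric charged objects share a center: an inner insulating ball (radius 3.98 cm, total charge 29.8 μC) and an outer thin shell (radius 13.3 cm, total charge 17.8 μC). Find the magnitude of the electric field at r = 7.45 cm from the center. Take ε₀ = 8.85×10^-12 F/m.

E ≈ 4.83×10^7 V/m

Use a concentric Gaussian sphere at r = 7.45 cm (between the bodies, 3.98 cm < r < 13.3 cm).
Only the inner charge is enclosed; the outer shell contributes nothing inside itself. Q_enc = 29.8 μC = 2.98×10^-5 C.
By Gauss's law, ∮E·dA = E·4πr² = Q_enc/ε₀.
E = |Q_enc|/(4πε₀r²) = (2.98×10^-5)/(4π·8.85×10^-12·(0.0745)²) = 4.83×10^7 N/C.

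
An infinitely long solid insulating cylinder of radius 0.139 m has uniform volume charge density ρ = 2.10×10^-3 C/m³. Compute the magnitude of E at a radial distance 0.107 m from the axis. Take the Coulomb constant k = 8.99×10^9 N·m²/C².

1.27×10^7 V/m

Choose a coaxial cylinder of radius r = 0.107 m (arbitrary length L) as the Gaussian surface (r < R).
Enclosed charge per unit length: λ_enc = ρ·πr² = (2.10e-3)π(0.107)² = 7.553e-5 C/m.
Gauss's law: E·2πrL = λ_enc L/ε₀.
E = 2k|λ_enc|/r = 2(8.99×10^9)(7.553×10^-5)/(0.107) = 1.27×10^7 N/C.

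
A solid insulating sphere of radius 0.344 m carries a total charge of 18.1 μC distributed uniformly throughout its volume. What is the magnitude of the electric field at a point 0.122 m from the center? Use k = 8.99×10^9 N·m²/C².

Use a concentric Gaussian sphere at r = 0.122 m (r < R).
Only the charge within r is enclosed: Q_enc = Q·(r/R)³ = (18.1 μC)·(0.122 m/0.344 m)³ = 8.074e-7 C.
Since E is radial and uniform over the Gaussian sphere, Φ = E·4πr² = Q_enc/ε₀.
E = k|Q_enc|/r² = (8.99×10^9)(8.074e-7)/(0.122)² = 4.88e5 N/C.

|E| ≈ 4.88e5 N/C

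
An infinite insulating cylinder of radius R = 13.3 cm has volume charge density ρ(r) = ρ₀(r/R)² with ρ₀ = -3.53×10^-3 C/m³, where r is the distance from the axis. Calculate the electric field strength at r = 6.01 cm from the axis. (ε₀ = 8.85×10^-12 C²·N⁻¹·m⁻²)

Take a coaxial cylindrical Gaussian surface of radius r = 6.01 cm and length L (r < R).
Integrating ρ over the cross-section to radius r: λ_enc = (2πρ₀/R²) ∫₀^r r'^3 dr' = 2πρ₀ r^4/(4·R²) = -4.09×10^-6 C/m.
Applying ∮E·dA = Q_enc/ε₀ with the end caps contributing no flux:
E = |λ_enc|/(2πε₀r) = (4.09×10^-6)/(2π·8.85×10^-12·0.0601) = 1.22×10^6 N/C.

1.22e6 V/m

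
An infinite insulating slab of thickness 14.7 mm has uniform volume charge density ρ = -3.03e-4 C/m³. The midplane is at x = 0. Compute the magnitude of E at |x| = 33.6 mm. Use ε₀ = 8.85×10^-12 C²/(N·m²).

The point |x| = 33.6 mm lies outside the slab (half-thickness 0.00735 m). A symmetric pillbox spanning the full slab encloses Q_enc = ρ·d·A.
Flux = 2EA ⇒ E = |ρ|d/(2ε₀), independent of distance outside.
E = (3.03e-4)(0.0147)/(2·8.85×10^-12) = 2.52×10^5 N/C.

E ≈ 2.52×10^5 N/C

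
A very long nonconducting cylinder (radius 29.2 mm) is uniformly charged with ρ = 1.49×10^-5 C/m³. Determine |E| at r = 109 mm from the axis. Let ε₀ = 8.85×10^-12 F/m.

E = 6.58e3 N/C

Take a coaxial cylindrical Gaussian surface of radius r = 109 mm and length L (r > 29.2 mm, full cross-section enclosed).
λ_enc = ρ·πR² = (1.49e-5)π(0.0292)² = 3.991×10^-8 C/m.
Gauss's law: E·2πrL = λ_enc L/ε₀.
E = |λ_enc|/(2πε₀r) = (3.991×10^-8)/(2π·8.85×10^-12·0.109) = 6.58×10^3 N/C.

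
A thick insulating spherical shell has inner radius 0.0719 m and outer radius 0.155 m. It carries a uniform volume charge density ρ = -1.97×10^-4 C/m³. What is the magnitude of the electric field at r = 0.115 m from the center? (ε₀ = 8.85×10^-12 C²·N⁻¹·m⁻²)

6.45e5 N/C

Take a concentric spherical Gaussian surface of radius r = 0.115 m (within the shell material, 0.0719 m < r < 0.155 m).
Enclosed charge is the volume from a to r: Q_enc = (4π/3)ρ(r³ − a³) = -9.483×10^-7 C.
By Gauss's law, ∮E·dA = E·4πr² = Q_enc/ε₀.
E = |Q_enc|/(4πε₀r²) = (9.483e-7)/(4π·8.85×10^-12·(0.115)²) = 6.45×10^5 N/C.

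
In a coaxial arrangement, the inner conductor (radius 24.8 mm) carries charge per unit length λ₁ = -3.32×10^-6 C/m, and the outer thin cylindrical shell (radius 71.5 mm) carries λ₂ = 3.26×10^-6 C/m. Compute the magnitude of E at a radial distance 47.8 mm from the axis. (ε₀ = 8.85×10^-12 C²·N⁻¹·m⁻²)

Take a coaxial cylindrical Gaussian surface of radius r = 47.8 mm and length L (between the conductors, 24.8 mm < r < 71.5 mm).
The shell at 71.5 mm lies outside the Gaussian surface, so λ_enc = λ₁ = -3.32e-6 C/m.
Since E is radial and uniform over the curved surface, Φ = E·2πrL = Q_enc/ε₀ = λ_enc L/ε₀.
E = |λ_enc|/(2πε₀r) = (3.32×10^-6)/(2π·8.85×10^-12·0.0478) = 1.25×10^6 N/C.

E ≈ 1.25e6 N/C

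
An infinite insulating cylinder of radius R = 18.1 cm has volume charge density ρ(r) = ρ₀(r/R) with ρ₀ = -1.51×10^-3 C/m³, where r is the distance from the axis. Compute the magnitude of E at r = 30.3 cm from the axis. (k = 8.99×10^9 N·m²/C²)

Choose a coaxial cylinder of radius r = 30.3 cm (arbitrary length L) as the Gaussian surface (r > R, full charge per length enclosed).
λ_enc = 2π ∫₀^R ρ₀(r'/R)^1 r' dr' = 2πρ₀R²/3 = -1.036×10^-4 C/m.
Applying ∮E·dA = Q_enc/ε₀ with the end caps contributing no flux:
E = 2k|λ_enc|/r = 2(8.99×10^9)(1.036e-4)/(0.303) = 6.15e6 N/C.

E = 6.15×10^6 N/C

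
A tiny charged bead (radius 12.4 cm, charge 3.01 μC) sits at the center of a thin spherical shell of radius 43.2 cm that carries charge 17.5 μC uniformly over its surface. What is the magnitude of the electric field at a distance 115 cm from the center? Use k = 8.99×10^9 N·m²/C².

Use a concentric Gaussian sphere at r = 115 cm (r > 43.2 cm, enclosing both).
Q_enc = (3.01 μC) + (17.5 μC) = 2.051×10^-5 C.
Gauss's law: E·4πr² = Q_enc/ε₀.
E = k|Q_enc|/r² = (8.99×10^9)(2.051e-5)/(1.15)² = 1.39×10^5 N/C.

|E| ≈ 1.39×10^5 V/m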